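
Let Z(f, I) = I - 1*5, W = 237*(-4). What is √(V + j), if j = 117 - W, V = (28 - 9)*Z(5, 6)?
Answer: 2*√271 ≈ 32.924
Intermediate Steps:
W = -948
Z(f, I) = -5 + I (Z(f, I) = I - 5 = -5 + I)
V = 19 (V = (28 - 9)*(-5 + 6) = 19*1 = 19)
j = 1065 (j = 117 - 1*(-948) = 117 + 948 = 1065)
√(V + j) = √(19 + 1065) = √1084 = 2*√271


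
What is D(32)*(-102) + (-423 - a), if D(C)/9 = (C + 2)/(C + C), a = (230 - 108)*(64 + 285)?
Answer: -695819/16 ≈ -43489.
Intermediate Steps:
a = 42578 (a = 122*349 = 42578)
D(C) = 9*(2 + C)/(2*C) (D(C) = 9*((C + 2)/(C + C)) = 9*((2 + C)/((2*C))) = 9*((2 + C)*(1/(2*C))) = 9*((2 + C)/(2*C)) = 9*(2 + C)/(2*C))
D(32)*(-102) + (-423 - a) = (9/2 + 9/32)*(-102) + (-423 - 1*42578) = (9/2 + 9*(1/32))*(-102) + (-423 - 42578) = (9/2 + 9/32)*(-102) - 43001 = (153/32)*(-102) - 43001 = -7803/16 - 43001 = -695819/16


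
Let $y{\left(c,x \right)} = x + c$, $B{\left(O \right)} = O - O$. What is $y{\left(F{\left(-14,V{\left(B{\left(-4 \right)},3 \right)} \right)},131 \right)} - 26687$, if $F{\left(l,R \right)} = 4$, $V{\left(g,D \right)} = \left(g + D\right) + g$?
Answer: $-26552$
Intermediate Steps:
$B{\left(O \right)} = 0$
$V{\left(g,D \right)} = D + 2 g$ ($V{\left(g,D \right)} = \left(D + g\right) + g = D + 2 g$)
$y{\left(c,x \right)} = c + x$
$y{\left(F{\left(-14,V{\left(B{\left(-4 \right)},3 \right)} \right)},131 \right)} - 26687 = \left(4 + 131\right) - 26687 = 135 - 26687 = -26552$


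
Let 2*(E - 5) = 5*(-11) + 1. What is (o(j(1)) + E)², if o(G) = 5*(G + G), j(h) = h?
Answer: 144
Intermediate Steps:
o(G) = 10*G (o(G) = 5*(2*G) = 10*G)
E = -22 (E = 5 + (5*(-11) + 1)/2 = 5 + (-55 + 1)/2 = 5 + (½)*(-54) = 5 - 27 = -22)
(o(j(1)) + E)² = (10*1 - 22)² = (10 - 22)² = (-12)² = 144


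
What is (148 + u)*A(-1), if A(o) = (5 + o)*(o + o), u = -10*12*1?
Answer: -224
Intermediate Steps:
u = -120 (u = -120*1 = -120)
A(o) = 2*o*(5 + o) (A(o) = (5 + o)*(2*o) = 2*o*(5 + o))
(148 + u)*A(-1) = (148 - 120)*(2*(-1)*(5 - 1)) = 28*(2*(-1)*4) = 28*(-8) = -224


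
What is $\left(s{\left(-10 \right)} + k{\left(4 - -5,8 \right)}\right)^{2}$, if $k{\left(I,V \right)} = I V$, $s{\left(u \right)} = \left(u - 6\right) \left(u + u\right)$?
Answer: $153664$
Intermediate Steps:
$s{\left(u \right)} = 2 u \left(-6 + u\right)$ ($s{\left(u \right)} = \left(-6 + u\right) 2 u = 2 u \left(-6 + u\right)$)
$\left(s{\left(-10 \right)} + k{\left(4 - -5,8 \right)}\right)^{2} = \left(2 \left(-10\right) \left(-6 - 10\right) + \left(4 - -5\right) 8\right)^{2} = \left(2 \left(-10\right) \left(-16\right) + \left(4 + 5\right) 8\right)^{2} = \left(320 + 9 \cdot 8\right)^{2} = \left(320 + 72\right)^{2} = 392^{2} = 153664$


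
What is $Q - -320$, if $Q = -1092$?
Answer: $-772$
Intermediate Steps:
$Q - -320 = -1092 - -320 = -1092 + 320 = -772$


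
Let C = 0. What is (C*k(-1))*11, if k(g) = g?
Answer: 0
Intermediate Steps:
(C*k(-1))*11 = (0*(-1))*11 = 0*11 = 0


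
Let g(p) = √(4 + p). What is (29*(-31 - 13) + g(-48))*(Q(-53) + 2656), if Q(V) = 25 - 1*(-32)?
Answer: -3461788 + 5426*I*√11 ≈ -3.4618e+6 + 17996.0*I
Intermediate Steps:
Q(V) = 57 (Q(V) = 25 + 32 = 57)
(29*(-31 - 13) + g(-48))*(Q(-53) + 2656) = (29*(-31 - 13) + √(4 - 48))*(57 + 2656) = (29*(-44) + √(-44))*2713 = (-1276 + 2*I*√11)*2713 = -3461788 + 5426*I*√11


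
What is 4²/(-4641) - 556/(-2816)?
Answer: 633835/3267264 ≈ 0.19400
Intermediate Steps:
4²/(-4641) - 556/(-2816) = 16*(-1/4641) - 556*(-1/2816) = -16/4641 + 139/704 = 633835/3267264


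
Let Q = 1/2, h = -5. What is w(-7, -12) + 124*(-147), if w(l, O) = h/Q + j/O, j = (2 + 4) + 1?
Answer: -218863/12 ≈ -18239.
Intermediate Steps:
j = 7 (j = 6 + 1 = 7)
Q = ½ ≈ 0.50000
w(l, O) = -10 + 7/O (w(l, O) = -5/½ + 7/O = -5*2 + 7/O = -10 + 7/O)
w(-7, -12) + 124*(-147) = (-10 + 7/(-12)) + 124*(-147) = (-10 + 7*(-1/12)) - 18228 = (-10 - 7/12) - 18228 = -127/12 - 18228 = -218863/12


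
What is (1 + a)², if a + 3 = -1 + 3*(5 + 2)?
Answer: 324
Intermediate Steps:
a = 17 (a = -3 + (-1 + 3*(5 + 2)) = -3 + (-1 + 3*7) = -3 + (-1 + 21) = -3 + 20 = 17)
(1 + a)² = (1 + 17)² = 18² = 324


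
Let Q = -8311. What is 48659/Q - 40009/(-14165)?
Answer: -356739936/117725315 ≈ -3.0303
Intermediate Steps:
48659/Q - 40009/(-14165) = 48659/(-8311) - 40009/(-14165) = 48659*(-1/8311) - 40009*(-1/14165) = -48659/8311 + 40009/14165 = -356739936/117725315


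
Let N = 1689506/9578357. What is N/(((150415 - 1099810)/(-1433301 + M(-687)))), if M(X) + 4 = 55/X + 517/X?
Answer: 1663624638363142/6247333595638305 ≈ 0.26629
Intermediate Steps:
N = 1689506/9578357 (N = 1689506*(1/9578357) = 1689506/9578357 ≈ 0.17639)
M(X) = -4 + 572/X (M(X) = -4 + (55/X + 517/X) = -4 + 572/X)
N/(((150415 - 1099810)/(-1433301 + M(-687)))) = 1689506/(9578357*(((150415 - 1099810)/(-1433301 + (-4 + 572/(-687)))))) = 1689506/(9578357*((-949395/(-1433301 + (-4 + 572*(-1/687)))))) = 1689506/(9578357*((-949395/(-1433301 + (-4 - 572/687))))) = 1689506/(9578357*((-949395/(-1433301 - 3320/687)))) = 1689506/(9578357*((-949395/(-984681107/687)))) = 1689506/(9578357*((-949395*(-687/984681107)))) = 1689506/(9578357*(652234365/984681107)) = (1689506/9578357)*(984681107/652234365) = 1663624638363142/6247333595638305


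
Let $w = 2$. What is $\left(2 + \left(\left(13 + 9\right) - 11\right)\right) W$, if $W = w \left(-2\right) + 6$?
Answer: $26$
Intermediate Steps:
$W = 2$ ($W = 2 \left(-2\right) + 6 = -4 + 6 = 2$)
$\left(2 + \left(\left(13 + 9\right) - 11\right)\right) W = \left(2 + \left(\left(13 + 9\right) - 11\right)\right) 2 = \left(2 + \left(22 - 11\right)\right) 2 = \left(2 + 11\right) 2 = 13 \cdot 2 = 26$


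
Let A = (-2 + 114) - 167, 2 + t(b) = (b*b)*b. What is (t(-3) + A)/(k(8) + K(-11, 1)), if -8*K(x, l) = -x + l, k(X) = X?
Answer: -168/13 ≈ -12.923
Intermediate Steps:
t(b) = -2 + b³ (t(b) = -2 + (b*b)*b = -2 + b²*b = -2 + b³)
K(x, l) = -l/8 + x/8 (K(x, l) = -(-x + l)/8 = -(l - x)/8 = -l/8 + x/8)
A = -55 (A = 112 - 167 = -55)
(t(-3) + A)/(k(8) + K(-11, 1)) = ((-2 + (-3)³) - 55)/(8 + (-⅛*1 + (⅛)*(-11))) = ((-2 - 27) - 55)/(8 + (-⅛ - 11/8)) = (-29 - 55)/(8 - 3/2) = -84/13/2 = -84*2/13 = -168/13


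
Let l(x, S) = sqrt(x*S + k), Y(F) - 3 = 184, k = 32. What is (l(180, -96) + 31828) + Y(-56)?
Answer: 32015 + 28*I*sqrt(22) ≈ 32015.0 + 131.33*I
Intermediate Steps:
Y(F) = 187 (Y(F) = 3 + 184 = 187)
l(x, S) = sqrt(32 + S*x) (l(x, S) = sqrt(x*S + 32) = sqrt(S*x + 32) = sqrt(32 + S*x))
(l(180, -96) + 31828) + Y(-56) = (sqrt(32 - 96*180) + 31828) + 187 = (sqrt(32 - 17280) + 31828) + 187 = (sqrt(-17248) + 31828) + 187 = (28*I*sqrt(22) + 31828) + 187 = (31828 + 28*I*sqrt(22)) + 187 = 32015 + 28*I*sqrt(22)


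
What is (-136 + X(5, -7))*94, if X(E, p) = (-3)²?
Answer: -11938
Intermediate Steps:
X(E, p) = 9
(-136 + X(5, -7))*94 = (-136 + 9)*94 = -127*94 = -11938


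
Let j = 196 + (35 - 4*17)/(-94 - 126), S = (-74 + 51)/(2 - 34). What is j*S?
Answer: 90229/640 ≈ 140.98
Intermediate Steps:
S = 23/32 (S = -23/(-32) = -23*(-1/32) = 23/32 ≈ 0.71875)
j = 3923/20 (j = 196 + (35 - 68)/(-220) = 196 - 33*(-1/220) = 196 + 3/20 = 3923/20 ≈ 196.15)
j*S = (3923/20)*(23/32) = 90229/640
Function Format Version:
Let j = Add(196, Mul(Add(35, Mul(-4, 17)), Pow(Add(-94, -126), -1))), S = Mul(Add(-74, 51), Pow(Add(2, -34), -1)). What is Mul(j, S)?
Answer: Rational(90229, 640) ≈ 140.98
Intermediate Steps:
S = Rational(23, 32) (S = Mul(-23, Pow(-32, -1)) = Mul(-23, Rational(-1, 32)) = Rational(23, 32) ≈ 0.71875)
j = Rational(3923, 20) (j = Add(196, Mul(Add(35, -68), Pow(-220, -1))) = Add(196, Mul(-33, Rational(-1, 220))) = Add(196, Rational(3, 20)) = Rational(3923, 20) ≈ 196.15)
Mul(j, S) = Mul(Rational(3923, 20), Rational(23, 32)) = Rational(90229, 640)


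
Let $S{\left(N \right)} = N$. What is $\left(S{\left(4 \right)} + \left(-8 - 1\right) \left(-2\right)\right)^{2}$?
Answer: $484$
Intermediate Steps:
$\left(S{\left(4 \right)} + \left(-8 - 1\right) \left(-2\right)\right)^{2} = \left(4 + \left(-8 - 1\right) \left(-2\right)\right)^{2} = \left(4 - -18\right)^{2} = \left(4 + 18\right)^{2} = 22^{2} = 484$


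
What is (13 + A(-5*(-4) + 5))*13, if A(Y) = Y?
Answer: 494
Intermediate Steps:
(13 + A(-5*(-4) + 5))*13 = (13 + (-5*(-4) + 5))*13 = (13 + (20 + 5))*13 = (13 + 25)*13 = 38*13 = 494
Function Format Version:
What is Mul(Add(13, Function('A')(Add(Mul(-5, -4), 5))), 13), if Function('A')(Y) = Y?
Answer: 494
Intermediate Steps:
Mul(Add(13, Function('A')(Add(Mul(-5, -4), 5))), 13) = Mul(Add(13, Add(Mul(-5, -4), 5)), 13) = Mul(Add(13, Add(20, 5)), 13) = Mul(Add(13, 25), 13) = Mul(38, 13) = 494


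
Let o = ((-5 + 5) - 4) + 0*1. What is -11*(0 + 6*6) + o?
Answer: -400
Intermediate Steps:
o = -4 (o = (0 - 4) + 0 = -4 + 0 = -4)
-11*(0 + 6*6) + o = -11*(0 + 6*6) - 4 = -11*(0 + 36) - 4 = -11*36 - 4 = -396 - 4 = -400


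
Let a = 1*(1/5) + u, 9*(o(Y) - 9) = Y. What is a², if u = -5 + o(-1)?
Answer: 33856/2025 ≈ 16.719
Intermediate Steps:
o(Y) = 9 + Y/9
u = 35/9 (u = -5 + (9 + (⅑)*(-1)) = -5 + (9 - ⅑) = -5 + 80/9 = 35/9 ≈ 3.8889)
a = 184/45 (a = 1*(1/5) + 35/9 = 1*(1*(⅕)) + 35/9 = 1*(⅕) + 35/9 = ⅕ + 35/9 = 184/45 ≈ 4.0889)
a² = (184/45)² = 33856/2025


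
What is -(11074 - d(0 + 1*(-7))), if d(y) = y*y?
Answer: -11025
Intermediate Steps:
d(y) = y**2
-(11074 - d(0 + 1*(-7))) = -(11074 - (0 + 1*(-7))**2) = -(11074 - (0 - 7)**2) = -(11074 - 1*(-7)**2) = -(11074 - 1*49) = -(11074 - 49) = -1*11025 = -11025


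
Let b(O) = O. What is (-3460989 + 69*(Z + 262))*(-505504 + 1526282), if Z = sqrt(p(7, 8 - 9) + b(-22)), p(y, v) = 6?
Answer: -3514447804758 + 281734728*I ≈ -3.5144e+12 + 2.8173e+8*I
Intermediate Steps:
Z = 4*I (Z = sqrt(6 - 22) = sqrt(-16) = 4*I ≈ 4.0*I)
(-3460989 + 69*(Z + 262))*(-505504 + 1526282) = (-3460989 + 69*(4*I + 262))*(-505504 + 1526282) = (-3460989 + 69*(262 + 4*I))*1020778 = (-3460989 + (18078 + 276*I))*1020778 = (-3442911 + 276*I)*1020778 = -3514447804758 + 281734728*I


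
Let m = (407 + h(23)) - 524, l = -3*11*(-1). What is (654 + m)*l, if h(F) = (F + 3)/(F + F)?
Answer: 408012/23 ≈ 17740.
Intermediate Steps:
h(F) = (3 + F)/(2*F) (h(F) = (3 + F)/((2*F)) = (3 + F)*(1/(2*F)) = (3 + F)/(2*F))
l = 33 (l = -33*(-1) = 33)
m = -2678/23 (m = (407 + (½)*(3 + 23)/23) - 524 = (407 + (½)*(1/23)*26) - 524 = (407 + 13/23) - 524 = 9374/23 - 524 = -2678/23 ≈ -116.43)
(654 + m)*l = (654 - 2678/23)*33 = (12364/23)*33 = 408012/23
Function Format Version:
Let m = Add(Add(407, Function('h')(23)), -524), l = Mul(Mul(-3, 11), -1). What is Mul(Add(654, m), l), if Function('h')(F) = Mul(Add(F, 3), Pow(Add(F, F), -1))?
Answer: Rational(408012, 23) ≈ 17740.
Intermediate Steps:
Function('h')(F) = Mul(Rational(1, 2), Pow(F, -1), Add(3, F)) (Function('h')(F) = Mul(Add(3, F), Pow(Mul(2, F), -1)) = Mul(Add(3, F), Mul(Rational(1, 2), Pow(F, -1))) = Mul(Rational(1, 2), Pow(F, -1), Add(3, F)))
l = 33 (l = Mul(-33, -1) = 33)
m = Rational(-2678, 23) (m = Add(Add(407, Mul(Rational(1, 2), Pow(23, -1), Add(3, 23))), -524) = Add(Add(407, Mul(Rational(1, 2), Rational(1, 23), 26)), -524) = Add(Add(407, Rational(13, 23)), -524) = Add(Rational(9374, 23), -524) = Rational(-2678, 23) ≈ -116.43)
Mul(Add(654, m), l) = Mul(Add(654, Rational(-2678, 23)), 33) = Mul(Rational(12364, 23), 33) = Rational(408012, 23)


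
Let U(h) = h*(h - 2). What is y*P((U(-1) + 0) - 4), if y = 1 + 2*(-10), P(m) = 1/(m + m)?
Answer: 19/2 ≈ 9.5000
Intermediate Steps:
U(h) = h*(-2 + h)
P(m) = 1/(2*m)
y = -19 (y = 1 - 20 = -19)
y*P((U(-1) + 0) - 4) = -19/(2*((-(-2 - 1) + 0) - 4)) = -19/(2*((-1*(-3) + 0) - 4)) = -19/(2*((3 + 0) - 4)) = -19/(2*(3 - 4)) = -19/(2*(-1)) = -19*(-1)/2 = -19*(-1/2) = 19/2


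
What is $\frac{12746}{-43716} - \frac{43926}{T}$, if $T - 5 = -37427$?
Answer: $\frac{40091339}{45442782} \approx 0.88224$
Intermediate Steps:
$T = -37422$ ($T = 5 - 37427 = -37422$)
$\frac{12746}{-43716} - \frac{43926}{T} = \frac{12746}{-43716} - \frac{43926}{-37422} = 12746 \left(- \frac{1}{43716}\right) - - \frac{7321}{6237} = - \frac{6373}{21858} + \frac{7321}{6237} = \frac{40091339}{45442782}$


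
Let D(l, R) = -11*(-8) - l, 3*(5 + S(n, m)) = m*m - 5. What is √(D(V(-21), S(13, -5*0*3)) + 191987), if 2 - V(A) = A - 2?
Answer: 5*√7682 ≈ 438.24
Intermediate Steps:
S(n, m) = -20/3 + m²/3 (S(n, m) = -5 + (m*m - 5)/3 = -5 + (m² - 5)/3 = -5 + (-5 + m²)/3 = -5 + (-5/3 + m²/3) = -20/3 + m²/3)
V(A) = 4 - A (V(A) = 2 - (A - 2) = 2 - (-2 + A) = 2 + (2 - A) = 4 - A)
D(l, R) = 88 - l
√(D(V(-21), S(13, -5*0*3)) + 191987) = √((88 - (4 - 1*(-21))) + 191987) = √((88 - (4 + 21)) + 191987) = √((88 - 1*25) + 191987) = √((88 - 25) + 191987) = √(63 + 191987) = √192050 = 5*√7682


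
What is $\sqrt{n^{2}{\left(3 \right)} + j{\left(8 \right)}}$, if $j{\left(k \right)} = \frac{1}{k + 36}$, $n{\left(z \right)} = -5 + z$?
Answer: $\frac{\sqrt{1947}}{22} \approx 2.0057$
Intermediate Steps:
$j{\left(k \right)} = \frac{1}{36 + k}$
$\sqrt{n^{2}{\left(3 \right)} + j{\left(8 \right)}} = \sqrt{\left(-5 + 3\right)^{2} + \frac{1}{36 + 8}} = \sqrt{\left(-2\right)^{2} + \frac{1}{44}} = \sqrt{4 + \frac{1}{44}} = \sqrt{\frac{177}{44}} = \frac{\sqrt{1947}}{22}$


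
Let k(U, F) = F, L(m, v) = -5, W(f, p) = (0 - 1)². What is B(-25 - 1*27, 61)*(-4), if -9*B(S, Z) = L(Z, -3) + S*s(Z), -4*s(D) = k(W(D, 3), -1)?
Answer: -8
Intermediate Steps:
W(f, p) = 1 (W(f, p) = (-1)² = 1)
s(D) = ¼ (s(D) = -¼*(-1) = ¼)
B(S, Z) = 5/9 - S/36 (B(S, Z) = -(-5 + S*(¼))/9 = -(-5 + S/4)/9 = 5/9 - S/36)
B(-25 - 1*27, 61)*(-4) = (5/9 - (-25 - 1*27)/36)*(-4) = (5/9 - (-25 - 27)/36)*(-4) = (5/9 - 1/36*(-52))*(-4) = (5/9 + 13/9)*(-4) = 2*(-4) = -8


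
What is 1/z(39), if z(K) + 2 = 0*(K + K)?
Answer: -½ ≈ -0.50000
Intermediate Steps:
z(K) = -2 (z(K) = -2 + 0*(K + K) = -2 + 0*(2*K) = -2 + 0 = -2)
1/z(39) = 1/(-2) = -½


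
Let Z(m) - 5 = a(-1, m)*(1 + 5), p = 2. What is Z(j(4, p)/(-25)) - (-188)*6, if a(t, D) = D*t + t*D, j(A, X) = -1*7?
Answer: 28241/25 ≈ 1129.6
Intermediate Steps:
j(A, X) = -7
a(t, D) = 2*D*t (a(t, D) = D*t + D*t = 2*D*t)
Z(m) = 5 - 12*m (Z(m) = 5 + (2*m*(-1))*(1 + 5) = 5 - 2*m*6 = 5 - 12*m)
Z(j(4, p)/(-25)) - (-188)*6 = (5 - (-84)/(-25)) - (-188)*6 = (5 - (-84)*(-1)/25) - 1*(-1128) = (5 - 12*7/25) + 1128 = (5 - 84/25) + 1128 = 41/25 + 1128 = 28241/25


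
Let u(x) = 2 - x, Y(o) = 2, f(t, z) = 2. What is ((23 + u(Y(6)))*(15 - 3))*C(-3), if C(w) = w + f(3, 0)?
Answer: -276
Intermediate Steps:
C(w) = 2 + w (C(w) = w + 2 = 2 + w)
((23 + u(Y(6)))*(15 - 3))*C(-3) = ((23 + (2 - 1*2))*(15 - 3))*(2 - 3) = ((23 + (2 - 2))*12)*(-1) = ((23 + 0)*12)*(-1) = (23*12)*(-1) = 276*(-1) = -276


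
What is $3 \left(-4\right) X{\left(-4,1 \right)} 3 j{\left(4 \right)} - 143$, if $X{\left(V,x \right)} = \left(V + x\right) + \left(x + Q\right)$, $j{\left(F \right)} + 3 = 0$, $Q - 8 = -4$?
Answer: $73$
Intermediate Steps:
$Q = 4$ ($Q = 8 - 4 = 4$)
$j{\left(F \right)} = -3$ ($j{\left(F \right)} = -3 + 0 = -3$)
$X{\left(V,x \right)} = 4 + V + 2 x$ ($X{\left(V,x \right)} = \left(V + x\right) + \left(x + 4\right) = \left(V + x\right) + \left(4 + x\right) = 4 + V + 2 x$)
$3 \left(-4\right) X{\left(-4,1 \right)} 3 j{\left(4 \right)} - 143 = 3 \left(-4\right) \left(4 - 4 + 2 \cdot 1\right) 3 \left(-3\right) - 143 = - 12 \left(4 - 4 + 2\right) 3 \left(-3\right) - 143 = \left(-12\right) 2 \cdot 3 \left(-3\right) - 143 = \left(-24\right) 3 \left(-3\right) - 143 = \left(-72\right) \left(-3\right) - 143 = 216 - 143 = 73$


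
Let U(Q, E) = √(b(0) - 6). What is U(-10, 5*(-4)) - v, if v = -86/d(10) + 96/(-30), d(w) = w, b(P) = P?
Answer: 59/5 + I*√6 ≈ 11.8 + 2.4495*I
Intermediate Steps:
v = -59/5 (v = -86/10 + 96/(-30) = -86*⅒ + 96*(-1/30) = -43/5 - 16/5 = -59/5 ≈ -11.800)
U(Q, E) = I*√6 (U(Q, E) = √(0 - 6) = √(-6) = I*√6)
U(-10, 5*(-4)) - v = I*√6 - 1*(-59/5) = I*√6 + 59/5 = 59/5 + I*√6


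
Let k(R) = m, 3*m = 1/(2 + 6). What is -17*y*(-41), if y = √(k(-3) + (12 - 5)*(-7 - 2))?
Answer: 697*I*√9066/12 ≈ 5530.4*I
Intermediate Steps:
m = 1/24 (m = 1/(3*(2 + 6)) = (⅓)/8 = (⅓)*(⅛) = 1/24 ≈ 0.041667)
k(R) = 1/24
y = I*√9066/12 (y = √(1/24 + (12 - 5)*(-7 - 2)) = √(1/24 + 7*(-9)) = √(1/24 - 63) = √(-1511/24) = I*√9066/12 ≈ 7.9346*I)
-17*y*(-41) = -17*I*√9066/12*(-41) = 697*I*√9066/12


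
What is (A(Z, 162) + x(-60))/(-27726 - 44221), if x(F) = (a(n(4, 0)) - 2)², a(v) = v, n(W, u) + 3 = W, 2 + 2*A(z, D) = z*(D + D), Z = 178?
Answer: -28836/71947 ≈ -0.40079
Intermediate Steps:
A(z, D) = -1 + D*z (A(z, D) = -1 + (z*(D + D))/2 = -1 + (z*(2*D))/2 = -1 + (2*D*z)/2 = -1 + D*z)
n(W, u) = -3 + W
x(F) = 1 (x(F) = ((-3 + 4) - 2)² = (1 - 2)² = (-1)² = 1)
(A(Z, 162) + x(-60))/(-27726 - 44221) = ((-1 + 162*178) + 1)/(-27726 - 44221) = ((-1 + 28836) + 1)/(-71947) = (28835 + 1)*(-1/71947) = 28836*(-1/71947) = -28836/71947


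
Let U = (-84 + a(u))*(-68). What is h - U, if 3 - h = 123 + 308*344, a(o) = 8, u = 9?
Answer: -111240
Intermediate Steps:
h = -106072 (h = 3 - (123 + 308*344) = 3 - (123 + 105952) = 3 - 1*106075 = 3 - 106075 = -106072)
U = 5168 (U = (-84 + 8)*(-68) = -76*(-68) = 5168)
h - U = -106072 - 1*5168 = -106072 - 5168 = -111240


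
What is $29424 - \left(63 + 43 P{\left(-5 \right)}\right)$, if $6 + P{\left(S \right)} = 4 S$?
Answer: $30479$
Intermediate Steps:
$P{\left(S \right)} = -6 + 4 S$
$29424 - \left(63 + 43 P{\left(-5 \right)}\right) = 29424 - \left(63 + 43 \left(-6 + 4 \left(-5\right)\right)\right) = 29424 - \left(63 + 43 \left(-6 - 20\right)\right) = 29424 - -1055 = 29424 + \left(-63 + 1118\right) = 29424 + 1055 = 30479$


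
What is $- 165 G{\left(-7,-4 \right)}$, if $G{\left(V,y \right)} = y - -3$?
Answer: $165$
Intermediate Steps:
$G{\left(V,y \right)} = 3 + y$ ($G{\left(V,y \right)} = y + 3 = 3 + y$)
$- 165 G{\left(-7,-4 \right)} = - 165 \left(3 - 4\right) = \left(-165\right) \left(-1\right) = 165$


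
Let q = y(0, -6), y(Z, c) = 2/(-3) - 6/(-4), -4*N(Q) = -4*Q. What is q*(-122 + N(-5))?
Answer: -635/6 ≈ -105.83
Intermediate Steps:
N(Q) = Q (N(Q) = -(-1)*Q = Q)
y(Z, c) = ⅚ (y(Z, c) = 2*(-⅓) - 6*(-¼) = -⅔ + 3/2 = ⅚)
q = ⅚ ≈ 0.83333
q*(-122 + N(-5)) = 5*(-122 - 5)/6 = (⅚)*(-127) = -635/6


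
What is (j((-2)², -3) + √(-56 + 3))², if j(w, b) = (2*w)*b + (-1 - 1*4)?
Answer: (29 - I*√53)² ≈ 788.0 - 422.25*I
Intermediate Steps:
j(w, b) = -5 + 2*b*w (j(w, b) = 2*b*w + (-1 - 4) = 2*b*w - 5 = -5 + 2*b*w)
(j((-2)², -3) + √(-56 + 3))² = ((-5 + 2*(-3)*(-2)²) + √(-56 + 3))² = ((-5 + 2*(-3)*4) + √(-53))² = ((-5 - 24) + I*√53)² = (-29 + I*√53)²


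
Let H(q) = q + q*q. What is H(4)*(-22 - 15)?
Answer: -740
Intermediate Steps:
H(q) = q + q²
H(4)*(-22 - 15) = (4*(1 + 4))*(-22 - 15) = (4*5)*(-37) = 20*(-37) = -740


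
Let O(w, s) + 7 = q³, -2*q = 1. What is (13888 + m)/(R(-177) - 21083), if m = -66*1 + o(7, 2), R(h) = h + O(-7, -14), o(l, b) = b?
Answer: -110592/170137 ≈ -0.65002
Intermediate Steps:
q = -½ (q = -½*1 = -½ ≈ -0.50000)
O(w, s) = -57/8 (O(w, s) = -7 + (-½)³ = -7 - ⅛ = -57/8)
R(h) = -57/8 + h (R(h) = h - 57/8 = -57/8 + h)
m = -64 (m = -66*1 + 2 = -66 + 2 = -64)
(13888 + m)/(R(-177) - 21083) = (13888 - 64)/((-57/8 - 177) - 21083) = 13824/(-1473/8 - 21083) = 13824/(-170137/8) = 13824*(-8/170137) = -110592/170137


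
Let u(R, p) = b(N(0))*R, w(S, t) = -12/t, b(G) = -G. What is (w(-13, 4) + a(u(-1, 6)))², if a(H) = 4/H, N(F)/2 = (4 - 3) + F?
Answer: 1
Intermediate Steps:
N(F) = 2 + 2*F (N(F) = 2*((4 - 3) + F) = 2*(1 + F) = 2 + 2*F)
u(R, p) = -2*R (u(R, p) = (-(2 + 2*0))*R = (-(2 + 0))*R = (-1*2)*R = -2*R)
(w(-13, 4) + a(u(-1, 6)))² = (-12/4 + 4/((-2*(-1))))² = (-12*¼ + 4/2)² = (-3 + 4*(½))² = (-3 + 2)² = (-1)² = 1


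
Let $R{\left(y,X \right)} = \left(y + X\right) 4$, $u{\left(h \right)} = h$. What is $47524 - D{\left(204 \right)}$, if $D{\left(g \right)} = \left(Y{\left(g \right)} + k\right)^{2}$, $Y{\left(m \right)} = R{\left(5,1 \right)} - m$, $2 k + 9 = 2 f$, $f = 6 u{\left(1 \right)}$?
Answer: $\frac{62647}{4} \approx 15662.0$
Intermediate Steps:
$R{\left(y,X \right)} = 4 X + 4 y$ ($R{\left(y,X \right)} = \left(X + y\right) 4 = 4 X + 4 y$)
$f = 6$ ($f = 6 \cdot 1 = 6$)
$k = \frac{3}{2}$ ($k = - \frac{9}{2} + \frac{2 \cdot 6}{2} = - \frac{9}{2} + \frac{1}{2} \cdot 12 = - \frac{9}{2} + 6 = \frac{3}{2} \approx 1.5$)
$Y{\left(m \right)} = 24 - m$ ($Y{\left(m \right)} = \left(4 \cdot 1 + 4 \cdot 5\right) - m = \left(4 + 20\right) - m = 24 - m$)
$D{\left(g \right)} = \left(\frac{51}{2} - g\right)^{2}$ ($D{\left(g \right)} = \left(\left(24 - g\right) + \frac{3}{2}\right)^{2} = \left(\frac{51}{2} - g\right)^{2}$)
$47524 - D{\left(204 \right)} = 47524 - \frac{\left(-51 + 2 \cdot 204\right)^{2}}{4} = 47524 - \frac{\left(-51 + 408\right)^{2}}{4} = 47524 - \frac{357^{2}}{4} = 47524 - \frac{1}{4} \cdot 127449 = 47524 - \frac{127449}{4} = \frac{62647}{4}$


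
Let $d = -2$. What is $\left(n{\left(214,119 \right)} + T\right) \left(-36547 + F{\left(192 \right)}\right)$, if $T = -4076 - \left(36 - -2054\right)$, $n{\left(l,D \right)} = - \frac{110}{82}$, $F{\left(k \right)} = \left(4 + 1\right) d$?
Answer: $\frac{9243839577}{41} \approx 2.2546 \cdot 10^{8}$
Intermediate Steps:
$F{\left(k \right)} = -10$ ($F{\left(k \right)} = \left(4 + 1\right) \left(-2\right) = 5 \left(-2\right) = -10$)
$n{\left(l,D \right)} = - \frac{55}{41}$ ($n{\left(l,D \right)} = \left(-110\right) \frac{1}{82} = - \frac{55}{41}$)
$T = -6166$ ($T = -4076 - \left(36 + 2054\right) = -4076 - 2090 = -6166$)
$\left(n{\left(214,119 \right)} + T\right) \left(-36547 + F{\left(192 \right)}\right) = \left(- \frac{55}{41} - 6166\right) \left(-36547 - 10\right) = \left(- \frac{252861}{41}\right) \left(-36557\right) = \frac{9243839577}{41}$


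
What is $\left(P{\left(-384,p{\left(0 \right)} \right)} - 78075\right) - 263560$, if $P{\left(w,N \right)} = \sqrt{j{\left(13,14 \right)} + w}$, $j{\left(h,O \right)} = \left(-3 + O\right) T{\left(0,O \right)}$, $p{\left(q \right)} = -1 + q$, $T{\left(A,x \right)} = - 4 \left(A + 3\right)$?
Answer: $-341635 + 2 i \sqrt{129} \approx -3.4164 \cdot 10^{5} + 22.716 i$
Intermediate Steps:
$T{\left(A,x \right)} = -12 - 4 A$ ($T{\left(A,x \right)} = - 4 \left(3 + A\right) = -12 - 4 A$)
$j{\left(h,O \right)} = 36 - 12 O$ ($j{\left(h,O \right)} = \left(-3 + O\right) \left(-12 - 0\right) = \left(-3 + O\right) \left(-12 + 0\right) = \left(-3 + O\right) \left(-12\right) = 36 - 12 O$)
$P{\left(w,N \right)} = \sqrt{-132 + w}$ ($P{\left(w,N \right)} = \sqrt{\left(36 - 168\right) + w} = \sqrt{-132 + w}$)
$\left(P{\left(-384,p{\left(0 \right)} \right)} - 78075\right) - 263560 = \left(\sqrt{-132 - 384} - 78075\right) - 263560 = \left(\sqrt{-516} - 78075\right) - 263560 = \left(2 i \sqrt{129} - 78075\right) - 263560 = \left(-78075 + 2 i \sqrt{129}\right) - 263560 = -341635 + 2 i \sqrt{129}$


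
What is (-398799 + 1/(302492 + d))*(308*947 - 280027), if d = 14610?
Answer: -1473132079829553/317102 ≈ -4.6456e+9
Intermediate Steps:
(-398799 + 1/(302492 + d))*(308*947 - 280027) = (-398799 + 1/(302492 + 14610))*(308*947 - 280027) = (-398799 + 1/317102)*(291676 - 280027) = (-398799 + 1/317102)*11649 = -126459960497/317102*11649 = -1473132079829553/317102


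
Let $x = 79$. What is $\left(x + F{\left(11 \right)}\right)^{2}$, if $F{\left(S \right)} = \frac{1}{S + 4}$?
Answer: $\frac{1406596}{225} \approx 6251.5$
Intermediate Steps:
$F{\left(S \right)} = \frac{1}{4 + S}$
$\left(x + F{\left(11 \right)}\right)^{2} = \left(79 + \frac{1}{4 + 11}\right)^{2} = \left(79 + \frac{1}{15}\right)^{2} = \left(\frac{1186}{15}\right)^{2} = \frac{1406596}{225}$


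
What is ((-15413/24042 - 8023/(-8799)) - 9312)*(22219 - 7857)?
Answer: -1571725390187353/11752531 ≈ -1.3374e+8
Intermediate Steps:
((-15413/24042 - 8023/(-8799)) - 9312)*(22219 - 7857) = ((-15413*1/24042 - 8023*(-1/8799)) - 9312)*14362 = ((-15413/24042 + 8023/8799) - 9312)*14362 = (6363331/23505062 - 9312)*14362 = -218872774013/23505062*14362 = -1571725390187353/11752531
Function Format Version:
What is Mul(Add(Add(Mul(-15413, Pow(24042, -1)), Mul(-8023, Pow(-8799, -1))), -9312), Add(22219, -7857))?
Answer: Rational(-1571725390187353, 11752531) ≈ -1.3374e+8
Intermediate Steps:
Mul(Add(Add(Mul(-15413, Pow(24042, -1)), Mul(-8023, Pow(-8799, -1))), -9312), Add(22219, -7857)) = Mul(Add(Add(Mul(-15413, Rational(1, 24042)), Mul(-8023, Rational(-1, 8799))), -9312), 14362) = Mul(Add(Add(Rational(-15413, 24042), Rational(8023, 8799)), -9312), 14362) = Mul(Add(Rational(6363331, 23505062), -9312), 14362) = Mul(Rational(-218872774013, 23505062), 14362) = Rational(-1571725390187353, 11752531)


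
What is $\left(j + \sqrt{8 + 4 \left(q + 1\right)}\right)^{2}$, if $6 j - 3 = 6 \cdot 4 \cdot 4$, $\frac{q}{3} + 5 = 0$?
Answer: $\frac{897}{4} + 132 i \sqrt{3} \approx 224.25 + 228.63 i$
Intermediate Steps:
$q = -15$ ($q = -15 + 3 \cdot 0 = -15 + 0 = -15$)
$j = \frac{33}{2}$ ($j = \frac{1}{2} + \frac{6 \cdot 4 \cdot 4}{6} = \frac{1}{2} + \frac{24 \cdot 4}{6} = \frac{1}{2} + \frac{1}{6} \cdot 96 = \frac{1}{2} + 16 = \frac{33}{2} \approx 16.5$)
$\left(j + \sqrt{8 + 4 \left(q + 1\right)}\right)^{2} = \left(\frac{33}{2} + \sqrt{8 + 4 \left(-15 + 1\right)}\right)^{2} = \left(\frac{33}{2} + \sqrt{8 + 4 \left(-14\right)}\right)^{2} = \left(\frac{33}{2} + \sqrt{8 - 56}\right)^{2} = \left(\frac{33}{2} + \sqrt{-48}\right)^{2} = \left(\frac{33}{2} + 4 i \sqrt{3}\right)^{2}$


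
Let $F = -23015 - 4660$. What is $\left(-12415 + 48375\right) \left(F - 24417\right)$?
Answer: $-1873228320$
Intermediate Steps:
$F = -27675$ ($F = -23015 - 4660 = -27675$)
$\left(-12415 + 48375\right) \left(F - 24417\right) = \left(-12415 + 48375\right) \left(-27675 - 24417\right) = 35960 \left(-52092\right) = -1873228320$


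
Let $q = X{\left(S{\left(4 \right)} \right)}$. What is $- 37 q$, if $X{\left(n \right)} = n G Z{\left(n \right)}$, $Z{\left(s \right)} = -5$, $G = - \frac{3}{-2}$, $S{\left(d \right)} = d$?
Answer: $1110$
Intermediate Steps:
$G = \frac{3}{2}$ ($G = \left(-3\right) \left(- \frac{1}{2}\right) = \frac{3}{2} \approx 1.5$)
$X{\left(n \right)} = - \frac{15 n}{2}$ ($X{\left(n \right)} = n \frac{3}{2} \left(-5\right) = \frac{3 n}{2} \left(-5\right) = - \frac{15 n}{2}$)
$q = -30$ ($q = \left(- \frac{15}{2}\right) 4 = -30$)
$- 37 q = \left(-37\right) \left(-30\right) = 1110$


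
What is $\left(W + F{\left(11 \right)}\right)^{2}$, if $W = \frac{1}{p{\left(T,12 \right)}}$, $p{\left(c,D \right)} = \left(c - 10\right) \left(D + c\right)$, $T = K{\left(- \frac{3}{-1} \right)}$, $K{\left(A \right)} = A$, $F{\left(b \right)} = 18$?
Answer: $\frac{3568321}{11025} \approx 323.66$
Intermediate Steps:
$T = 3$ ($T = - \frac{3}{-1} = \left(-3\right) \left(-1\right) = 3$)
$p{\left(c,D \right)} = \left(-10 + c\right) \left(D + c\right)$
$W = - \frac{1}{105}$ ($W = \frac{1}{3^{2} - 120 - 30 + 12 \cdot 3} = \frac{1}{9 - 120 - 30 + 36} = \frac{1}{-105} = - \frac{1}{105} \approx -0.0095238$)
$\left(W + F{\left(11 \right)}\right)^{2} = \left(- \frac{1}{105} + 18\right)^{2} = \left(\frac{1889}{105}\right)^{2} = \frac{3568321}{11025}$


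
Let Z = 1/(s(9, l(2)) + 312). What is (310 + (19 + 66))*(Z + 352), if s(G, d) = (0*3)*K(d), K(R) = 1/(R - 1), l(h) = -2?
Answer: 43380875/312 ≈ 1.3904e+5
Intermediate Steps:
K(R) = 1/(-1 + R)
s(G, d) = 0 (s(G, d) = (0*3)/(-1 + d) = 0/(-1 + d) = 0)
Z = 1/312 (Z = 1/(0 + 312) = 1/312 ≈ 0.0032051)
(310 + (19 + 66))*(Z + 352) = (310 + (19 + 66))*(1/312 + 352) = (310 + 85)*(109825/312) = 395*(109825/312) = 43380875/312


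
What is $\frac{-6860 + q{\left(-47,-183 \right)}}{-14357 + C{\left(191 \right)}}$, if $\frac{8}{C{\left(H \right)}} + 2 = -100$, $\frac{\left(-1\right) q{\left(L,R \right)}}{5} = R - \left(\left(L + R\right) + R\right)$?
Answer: $\frac{408510}{732211} \approx 0.55791$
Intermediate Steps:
$q{\left(L,R \right)} = 5 L + 5 R$ ($q{\left(L,R \right)} = - 5 \left(R - \left(\left(L + R\right) + R\right)\right) = - 5 \left(R - \left(L + 2 R\right)\right) = - 5 \left(- L - R\right) = 5 L + 5 R$)
$C{\left(H \right)} = - \frac{4}{51}$ ($C{\left(H \right)} = \frac{8}{-2 - 100} = \frac{8}{-102} = 8 \left(- \frac{1}{102}\right) = - \frac{4}{51}$)
$\frac{-6860 + q{\left(-47,-183 \right)}}{-14357 + C{\left(191 \right)}} = \frac{-6860 + \left(5 \left(-47\right) + 5 \left(-183\right)\right)}{-14357 - \frac{4}{51}} = \frac{-6860 - 1150}{- \frac{732211}{51}} = \left(-6860 - 1150\right) \left(- \frac{51}{732211}\right) = \left(-8010\right) \left(- \frac{51}{732211}\right) = \frac{408510}{732211}$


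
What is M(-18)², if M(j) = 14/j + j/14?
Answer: 16900/3969 ≈ 4.2580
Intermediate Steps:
M(j) = 14/j + j/14 (M(j) = 14/j + j*(1/14) = 14/j + j/14)
M(-18)² = (14/(-18) + (1/14)*(-18))² = (14*(-1/18) - 9/7)² = (-7/9 - 9/7)² = (-130/63)² = 16900/3969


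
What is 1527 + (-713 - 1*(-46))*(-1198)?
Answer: 800593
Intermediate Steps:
1527 + (-713 - 1*(-46))*(-1198) = 1527 + (-713 + 46)*(-1198) = 1527 - 667*(-1198) = 1527 + 799066 = 800593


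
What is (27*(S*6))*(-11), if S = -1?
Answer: 1782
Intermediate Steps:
(27*(S*6))*(-11) = (27*(-1*6))*(-11) = (27*(-6))*(-11) = -162*(-11) = 1782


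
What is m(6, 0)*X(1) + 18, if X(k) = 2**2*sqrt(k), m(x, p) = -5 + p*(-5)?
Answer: -2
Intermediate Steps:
m(x, p) = -5 - 5*p
X(k) = 4*sqrt(k)
m(6, 0)*X(1) + 18 = (-5 - 5*0)*(4*sqrt(1)) + 18 = (-5 + 0)*(4*1) + 18 = -5*4 + 18 = -20 + 18 = -2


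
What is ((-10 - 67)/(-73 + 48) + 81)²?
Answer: 4418404/625 ≈ 7069.4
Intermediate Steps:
((-10 - 67)/(-73 + 48) + 81)² = (-77/(-25) + 81)² = (-77*(-1/25) + 81)² = (77/25 + 81)² = (2102/25)² = 4418404/625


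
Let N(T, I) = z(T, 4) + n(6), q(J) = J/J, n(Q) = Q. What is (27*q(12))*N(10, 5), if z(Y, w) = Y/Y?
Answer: 189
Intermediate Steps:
z(Y, w) = 1
q(J) = 1
N(T, I) = 7 (N(T, I) = 1 + 6 = 7)
(27*q(12))*N(10, 5) = (27*1)*7 = 27*7 = 189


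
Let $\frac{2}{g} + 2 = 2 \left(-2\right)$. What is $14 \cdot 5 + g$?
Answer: $\frac{209}{3} \approx 69.667$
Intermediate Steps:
$g = - \frac{1}{3}$ ($g = \frac{2}{-2 + 2 \left(-2\right)} = \frac{2}{-2 - 4} = \frac{2}{-6} = 2 \left(- \frac{1}{6}\right) = - \frac{1}{3} \approx -0.33333$)
$14 \cdot 5 + g = 14 \cdot 5 - \frac{1}{3} = 70 - \frac{1}{3} = \frac{209}{3}$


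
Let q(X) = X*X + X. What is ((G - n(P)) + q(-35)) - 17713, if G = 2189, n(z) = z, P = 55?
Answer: -14389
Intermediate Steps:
q(X) = X + X² (q(X) = X² + X = X + X²)
((G - n(P)) + q(-35)) - 17713 = ((2189 - 1*55) - 35*(1 - 35)) - 17713 = ((2189 - 55) - 35*(-34)) - 17713 = (2134 + 1190) - 17713 = 3324 - 17713 = -14389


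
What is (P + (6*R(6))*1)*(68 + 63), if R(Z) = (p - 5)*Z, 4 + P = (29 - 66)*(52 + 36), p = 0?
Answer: -450640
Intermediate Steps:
P = -3260 (P = -4 + (29 - 66)*(52 + 36) = -4 - 37*88 = -4 - 3256 = -3260)
R(Z) = -5*Z (R(Z) = (0 - 5)*Z = -5*Z)
(P + (6*R(6))*1)*(68 + 63) = (-3260 + (6*(-5*6))*1)*(68 + 63) = (-3260 + (6*(-30))*1)*131 = (-3260 - 180*1)*131 = (-3260 - 180)*131 = -3440*131 = -450640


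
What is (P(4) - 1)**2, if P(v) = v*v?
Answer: 225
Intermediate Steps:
P(v) = v**2
(P(4) - 1)**2 = (4**2 - 1)**2 = (16 - 1)**2 = 15**2 = 225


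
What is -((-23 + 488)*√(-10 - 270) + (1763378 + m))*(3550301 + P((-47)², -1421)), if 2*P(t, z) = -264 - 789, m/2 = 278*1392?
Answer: -9006949332085 - 3301290285*I*√70 ≈ -9.0069e+12 - 2.7621e+10*I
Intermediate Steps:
m = 773952 (m = 2*(278*1392) = 2*386976 = 773952)
P(t, z) = -1053/2 (P(t, z) = (-264 - 789)/2 = (½)*(-1053) = -1053/2)
-((-23 + 488)*√(-10 - 270) + (1763378 + m))*(3550301 + P((-47)², -1421)) = -((-23 + 488)*√(-10 - 270) + (1763378 + 773952))*(3550301 - 1053/2) = -(465*√(-280) + 2537330)*7099549/2 = -(465*(2*I*√70) + 2537330)*7099549/2 = -(930*I*√70 + 2537330)*7099549/2 = -(2537330 + 930*I*√70)*7099549/2 = -(9006949332085 + 3301290285*I*√70) = -9006949332085 - 3301290285*I*√70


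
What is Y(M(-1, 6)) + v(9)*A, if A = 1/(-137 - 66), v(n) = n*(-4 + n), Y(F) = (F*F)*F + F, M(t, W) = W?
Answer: 45021/203 ≈ 221.78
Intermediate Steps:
Y(F) = F + F³ (Y(F) = F²*F + F = F³ + F = F + F³)
A = -1/203 (A = 1/(-203) = -1/203 ≈ -0.0049261)
Y(M(-1, 6)) + v(9)*A = (6 + 6³) + (9*(-4 + 9))*(-1/203) = (6 + 216) + (9*5)*(-1/203) = 222 + 45*(-1/203) = 222 - 45/203 = 45021/203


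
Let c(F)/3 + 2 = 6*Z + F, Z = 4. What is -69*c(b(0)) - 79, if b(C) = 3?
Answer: -5254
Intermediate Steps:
c(F) = 66 + 3*F (c(F) = -6 + 3*(6*4 + F) = -6 + 3*(24 + F) = -6 + (72 + 3*F) = 66 + 3*F)
-69*c(b(0)) - 79 = -69*(66 + 3*3) - 79 = -69*(66 + 9) - 79 = -69*75 - 79 = -5175 - 79 = -5254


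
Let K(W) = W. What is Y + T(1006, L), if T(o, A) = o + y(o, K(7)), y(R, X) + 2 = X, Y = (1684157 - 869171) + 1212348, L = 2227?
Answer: 2028345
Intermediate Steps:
Y = 2027334 (Y = 814986 + 1212348 = 2027334)
y(R, X) = -2 + X
T(o, A) = 5 + o (T(o, A) = o + (-2 + 7) = o + 5 = 5 + o)
Y + T(1006, L) = 2027334 + (5 + 1006) = 2027334 + 1011 = 2028345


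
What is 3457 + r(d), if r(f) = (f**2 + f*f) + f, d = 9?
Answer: 3628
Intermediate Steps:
r(f) = f + 2*f**2 (r(f) = (f**2 + f**2) + f = 2*f**2 + f = f + 2*f**2)
3457 + r(d) = 3457 + 9*(1 + 2*9) = 3457 + 9*(1 + 18) = 3457 + 9*19 = 3457 + 171 = 3628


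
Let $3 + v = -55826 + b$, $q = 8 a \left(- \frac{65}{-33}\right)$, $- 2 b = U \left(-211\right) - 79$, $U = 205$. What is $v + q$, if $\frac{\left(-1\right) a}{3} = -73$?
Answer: $- \frac{337822}{11} \approx -30711.0$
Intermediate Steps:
$a = 219$ ($a = \left(-3\right) \left(-73\right) = 219$)
$b = 21667$ ($b = - \frac{205 \left(-211\right) - 79}{2} = - \frac{-43255 - 79}{2} = \left(- \frac{1}{2}\right) \left(-43334\right) = 21667$)
$q = \frac{37960}{11}$ ($q = 8 \cdot 219 \left(- \frac{65}{-33}\right) = 1752 \left(\left(-65\right) \left(- \frac{1}{33}\right)\right) = 1752 \cdot \frac{65}{33} = \frac{37960}{11} \approx 3450.9$)
$v = -34162$ ($v = -3 + \left(-55826 + 21667\right) = -3 - 34159 = -34162$)
$v + q = -34162 + \frac{37960}{11} = - \frac{337822}{11}$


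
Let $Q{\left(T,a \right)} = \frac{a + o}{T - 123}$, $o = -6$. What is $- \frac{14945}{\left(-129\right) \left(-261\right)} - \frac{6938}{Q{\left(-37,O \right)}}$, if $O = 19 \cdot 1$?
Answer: $\frac{37375089235}{437697} \approx 85390.0$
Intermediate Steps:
$O = 19$
$Q{\left(T,a \right)} = \frac{-6 + a}{-123 + T}$ ($Q{\left(T,a \right)} = \frac{a - 6}{T - 123} = \frac{-6 + a}{-123 + T}$)
$- \frac{14945}{\left(-129\right) \left(-261\right)} - \frac{6938}{Q{\left(-37,O \right)}} = - \frac{14945}{\left(-129\right) \left(-261\right)} - \frac{6938}{\frac{1}{-123 - 37} \left(-6 + 19\right)} = - \frac{14945}{33669} - \frac{6938}{\frac{1}{-160} \cdot 13} = \left(-14945\right) \frac{1}{33669} - \frac{6938}{\left(- \frac{1}{160}\right) 13} = - \frac{14945}{33669} - \frac{6938}{- \frac{13}{160}} = - \frac{14945}{33669} - - \frac{1110080}{13} = - \frac{14945}{33669} + \frac{1110080}{13} = \frac{37375089235}{437697}$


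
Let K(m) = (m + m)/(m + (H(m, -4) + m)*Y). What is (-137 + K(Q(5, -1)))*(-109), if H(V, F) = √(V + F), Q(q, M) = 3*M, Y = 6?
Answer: 164045/11 - 436*I*√7/77 ≈ 14913.0 - 14.981*I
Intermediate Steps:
H(V, F) = √(F + V)
K(m) = 2*m/(6*√(-4 + m) + 7*m) (K(m) = (m + m)/(m + (√(-4 + m) + m)*6) = (2*m)/(m + (m + √(-4 + m))*6) = (2*m)/(m + (6*m + 6*√(-4 + m))) = (2*m)/(6*√(-4 + m) + 7*m) = 2*m/(6*√(-4 + m) + 7*m))
(-137 + K(Q(5, -1)))*(-109) = (-137 + 2*(3*(-1))/(6*√(-4 + 3*(-1)) + 7*(3*(-1))))*(-109) = (-137 + 2*(-3)/(6*√(-4 - 3) + 7*(-3)))*(-109) = (-137 + 2*(-3)/(6*√(-7) - 21))*(-109) = (-137 + 2*(-3)/(6*(I*√7) - 21))*(-109) = (-137 + 2*(-3)/(6*I*√7 - 21))*(-109) = (-137 + 2*(-3)/(-21 + 6*I*√7))*(-109) = (-137 - 6/(-21 + 6*I*√7))*(-109) = 14933 + 654/(-21 + 6*I*√7)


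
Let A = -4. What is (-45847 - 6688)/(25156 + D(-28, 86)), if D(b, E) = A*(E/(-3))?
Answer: -157605/75812 ≈ -2.0789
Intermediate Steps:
D(b, E) = 4*E/3 (D(b, E) = -4*E/(-3) = -4*E*(-1)/3 = -(-4)*E/3 = 4*E/3)
(-45847 - 6688)/(25156 + D(-28, 86)) = (-45847 - 6688)/(25156 + (4/3)*86) = -52535/(25156 + 344/3) = -52535/75812/3 = -52535*3/75812 = -157605/75812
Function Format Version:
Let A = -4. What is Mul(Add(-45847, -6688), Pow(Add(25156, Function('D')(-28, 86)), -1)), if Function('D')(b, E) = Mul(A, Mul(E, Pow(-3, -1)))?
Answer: Rational(-157605, 75812) ≈ -2.0789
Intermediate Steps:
Function('D')(b, E) = Mul(Rational(4, 3), E) (Function('D')(b, E) = Mul(-4, Mul(E, Pow(-3, -1))) = Mul(-4, Mul(E, Rational(-1, 3))) = Mul(-4, Mul(Rational(-1, 3), E)) = Mul(Rational(4, 3), E))
Mul(Add(-45847, -6688), Pow(Add(25156, Function('D')(-28, 86)), -1)) = Mul(Add(-45847, -6688), Pow(Add(25156, Mul(Rational(4, 3), 86)), -1)) = Mul(-52535, Pow(Add(25156, Rational(344, 3)), -1)) = Mul(-52535, Pow(Rational(75812, 3), -1)) = Mul(-52535, Rational(3, 75812)) = Rational(-157605, 75812)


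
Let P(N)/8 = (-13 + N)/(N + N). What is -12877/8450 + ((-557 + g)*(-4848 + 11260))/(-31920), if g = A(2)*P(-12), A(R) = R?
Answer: 309267671/2889900 ≈ 107.02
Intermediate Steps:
P(N) = 4*(-13 + N)/N (P(N) = 8*((-13 + N)/(N + N)) = 8*((-13 + N)/((2*N))) = 8*((-13 + N)*(1/(2*N))) = 8*((-13 + N)/(2*N)) = 4*(-13 + N)/N)
g = 50/3 (g = 2*(4 - 52/(-12)) = 2*(4 - 52*(-1/12)) = 2*(4 + 13/3) = 2*(25/3) = 50/3 ≈ 16.667)
-12877/8450 + ((-557 + g)*(-4848 + 11260))/(-31920) = -12877/8450 + ((-557 + 50/3)*(-4848 + 11260))/(-31920) = -12877*1/8450 - 1621/3*6412*(-1/31920) = -12877/8450 - 10393852/3*(-1/31920) = -12877/8450 + 371209/3420 = 309267671/2889900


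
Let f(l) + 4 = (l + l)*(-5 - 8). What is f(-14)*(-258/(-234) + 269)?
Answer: 1264080/13 ≈ 97237.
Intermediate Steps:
f(l) = -4 - 26*l (f(l) = -4 + (l + l)*(-5 - 8) = -4 + (2*l)*(-13) = -4 - 26*l)
f(-14)*(-258/(-234) + 269) = (-4 - 26*(-14))*(-258/(-234) + 269) = (-4 + 364)*(-258*(-1/234) + 269) = 360*(43/39 + 269) = 360*(10534/39) = 1264080/13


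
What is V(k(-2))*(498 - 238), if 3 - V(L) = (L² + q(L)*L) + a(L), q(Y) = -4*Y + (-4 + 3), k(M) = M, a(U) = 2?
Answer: 2860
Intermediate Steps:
q(Y) = -1 - 4*Y (q(Y) = -4*Y - 1 = -1 - 4*Y)
V(L) = 1 - L² - L*(-1 - 4*L) (V(L) = 3 - ((L² + (-1 - 4*L)*L) + 2) = 3 - ((L² + L*(-1 - 4*L)) + 2) = 3 - (2 + L² + L*(-1 - 4*L)) = 3 + (-2 - L² - L*(-1 - 4*L)) = 1 - L² - L*(-1 - 4*L))
V(k(-2))*(498 - 238) = (1 - 2 + 3*(-2)²)*(498 - 238) = (1 - 2 + 3*4)*260 = (1 - 2 + 12)*260 = 11*260 = 2860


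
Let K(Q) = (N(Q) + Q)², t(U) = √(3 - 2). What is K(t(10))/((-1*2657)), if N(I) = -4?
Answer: -9/2657 ≈ -0.0033873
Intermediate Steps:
t(U) = 1 (t(U) = √1 = 1)
K(Q) = (-4 + Q)²
K(t(10))/((-1*2657)) = (-4 + 1)²/((-1*2657)) = (-3)²/(-2657) = 9*(-1/2657) = -9/2657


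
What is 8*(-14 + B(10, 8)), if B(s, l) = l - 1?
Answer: -56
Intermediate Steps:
B(s, l) = -1 + l
8*(-14 + B(10, 8)) = 8*(-14 + (-1 + 8)) = 8*(-14 + 7) = 8*(-7) = -56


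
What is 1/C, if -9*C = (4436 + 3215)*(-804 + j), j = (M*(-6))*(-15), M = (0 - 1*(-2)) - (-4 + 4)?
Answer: 3/1591408 ≈ 1.8851e-6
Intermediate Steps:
M = 2 (M = (0 + 2) - 0 = 2 - 1*0 = 2 + 0 = 2)
j = 180 (j = (2*(-6))*(-15) = -12*(-15) = 180)
C = 1591408/3 (C = -(4436 + 3215)*(-804 + 180)/9 = -7651*(-624)/9 = -1/9*(-4774224) = 1591408/3 ≈ 5.3047e+5)
1/C = 1/(1591408/3) = 3/1591408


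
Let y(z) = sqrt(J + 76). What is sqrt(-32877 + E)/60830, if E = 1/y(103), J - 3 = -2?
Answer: sqrt(-194927733 + 77*sqrt(77))/4683910 ≈ 0.0029808*I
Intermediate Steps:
J = 1 (J = 3 - 2 = 1)
y(z) = sqrt(77) (y(z) = sqrt(1 + 76) = sqrt(77))
E = sqrt(77)/77 (E = 1/(sqrt(77)) = sqrt(77)/77 ≈ 0.11396)
sqrt(-32877 + E)/60830 = sqrt(-32877 + sqrt(77)/77)/60830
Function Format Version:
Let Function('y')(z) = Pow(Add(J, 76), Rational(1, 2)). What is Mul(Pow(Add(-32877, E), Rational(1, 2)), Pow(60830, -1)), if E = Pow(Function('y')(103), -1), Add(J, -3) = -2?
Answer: Mul(Rational(1, 4683910), Pow(Add(-194927733, Mul(77, Pow(77, Rational(1, 2)))), Rational(1, 2))) ≈ Mul(0.0029808, I)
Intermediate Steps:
J = 1 (J = Add(3, -2) = 1)
Function('y')(z) = Pow(77, Rational(1, 2)) (Function('y')(z) = Pow(Add(1, 76), Rational(1, 2)) = Pow(77, Rational(1, 2)))
E = Mul(Rational(1, 77), Pow(77, Rational(1, 2))) (E = Pow(Pow(77, Rational(1, 2)), -1) = Mul(Rational(1, 77), Pow(77, Rational(1, 2))) ≈ 0.11396)
Mul(Pow(Add(-32877, E), Rational(1, 2)), Pow(60830, -1)) = Mul(Pow(Add(-32877, Mul(Rational(1, 77), Pow(77, Rational(1, 2)))), Rational(1, 2)), Pow(60830, -1)) = Mul(Pow(Add(-32877, Mul(Rational(1, 77), Pow(77, Rational(1, 2)))), Rational(1, 2)), Rational(1, 60830)) = Mul(Rational(1, 60830), Pow(Add(-32877, Mul(Rational(1, 77), Pow(77, Rational(1, 2)))), Rational(1, 2)))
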